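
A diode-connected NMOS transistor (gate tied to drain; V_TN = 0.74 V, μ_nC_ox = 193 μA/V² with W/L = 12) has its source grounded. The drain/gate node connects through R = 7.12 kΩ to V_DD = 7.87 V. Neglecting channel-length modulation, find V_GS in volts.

With gate tied to drain, V_GS = V_DS ≥ V_GS − V_TN, so the device is in saturation.
k_n = μ_nC_ox · (W/L) = 2.316 mA/V².
KCL at the drain: ½ k_n (V_GS − V_TN)² = (V_DD − V_GS)/R.
Let x = V_GS − 0.74. Then 8.24 x² + x − 7.13 = 0, giving x = 0.871 V (positive root), so V_GS = 1.61 V.
I_D = (V_DD − V_GS)/R = (7.87 − 1.61) / 7.12 = 0.879 mA.

V_GS = 1.61 V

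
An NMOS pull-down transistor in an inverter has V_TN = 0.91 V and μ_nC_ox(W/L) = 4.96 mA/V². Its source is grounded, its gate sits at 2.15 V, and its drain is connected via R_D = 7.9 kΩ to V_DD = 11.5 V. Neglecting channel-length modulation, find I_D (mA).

V_GS = V_G = 2.15 V, so V_ov = 2.15 − 0.91 = 1.24 V.
Assume saturation: I_D = ½ k_n V_ov² = 0.5 × 4.96 × 1.24² = 3.81 mA, giving V_DS = V_DD − I_D R_D = 11.5 − 3.81 × 7.9 = -18.6 V.
But -18.6 V < V_ov = 1.24 V, so the device is actually in triode.
In triode I_D = k_n[V_ov V_DS − ½ V_DS²] and I_D = (V_DD − V_DS)/R_D. Equating: 19.6 V_DS² − 49.59 V_DS + 11.5 = 0, giving V_DS = 0.258 V (the root below V_ov).
I_D = (11.5 − 0.258) / 7.9 = 1.42 mA.

I_D = 1.42 mA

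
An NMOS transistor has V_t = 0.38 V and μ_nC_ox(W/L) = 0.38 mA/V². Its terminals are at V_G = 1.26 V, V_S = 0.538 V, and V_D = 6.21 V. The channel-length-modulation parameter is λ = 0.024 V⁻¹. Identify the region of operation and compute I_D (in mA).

V_GS = V_G − V_S = 1.26 − 0.538 = 0.722 V; V_DS = V_D − V_S = 6.21 − 0.538 = 5.67 V.
V_ov = V_GS − V_t = 0.722 − 0.38 = 0.342 V.
Since V_DS = 5.67 V ≥ V_ov = 0.342 V, the device is in saturation.
I_D = ½ k_n V_ov² (1 + λ V_DS) = 0.5 × 0.38 × 0.342² × (1 + 0.024 × 5.67) = 0.0252 mA.

Saturation; I_D = 0.0252 mA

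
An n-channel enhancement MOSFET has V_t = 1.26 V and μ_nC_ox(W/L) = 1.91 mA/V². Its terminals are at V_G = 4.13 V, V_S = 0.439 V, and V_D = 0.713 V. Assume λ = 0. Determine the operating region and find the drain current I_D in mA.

Triode; I_D = 1.20 mA

V_GS = V_G − V_S = 4.13 − 0.439 = 3.69 V; V_DS = V_D − V_S = 0.713 − 0.439 = 0.274 V.
V_ov = V_GS − V_t = 3.69 − 1.26 = 2.43 V.
Since V_DS = 0.274 V < V_ov = 2.43 V, the device is in the triode region.
I_D = k_n [V_ov · V_DS − ½ V_DS²] = 1.91 × [2.43 × 0.274 − 0.5 × 0.274²] = 1.2 mA.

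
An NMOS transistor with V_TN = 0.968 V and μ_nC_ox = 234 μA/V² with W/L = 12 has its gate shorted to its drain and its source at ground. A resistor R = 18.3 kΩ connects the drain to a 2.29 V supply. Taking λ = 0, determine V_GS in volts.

With gate tied to drain, V_GS = V_DS ≥ V_GS − V_TN, so the device is in saturation.
k_n = μ_nC_ox · (W/L) = 2.808 mA/V².
KCL at the drain: ½ k_n (V_GS − V_TN)² = (V_DD − V_GS)/R.
Let x = V_GS − 0.968. Then 25.7 x² + x − 1.322 = 0, giving x = 0.208 V (positive root), so V_GS = 1.18 V.
I_D = (V_DD − V_GS)/R = (2.29 − 1.18) / 18.3 = 0.0609 mA.

V_GS = 1.18 V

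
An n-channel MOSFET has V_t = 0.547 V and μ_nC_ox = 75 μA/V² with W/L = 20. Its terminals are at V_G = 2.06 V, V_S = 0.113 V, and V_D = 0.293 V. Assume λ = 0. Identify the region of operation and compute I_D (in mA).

Triode; I_D = 0.354 mA

V_GS = V_G − V_S = 2.06 − 0.113 = 1.95 V; V_DS = V_D − V_S = 0.293 − 0.113 = 0.18 V.
k_n = μ_nC_ox · (W/L) = 1.5 mA/V².
V_ov = V_GS − V_t = 1.95 − 0.547 = 1.4 V.
Since V_DS = 0.18 V < V_ov = 1.4 V, the device is in the triode region.
I_D = k_n [V_ov · V_DS − ½ V_DS²] = 1.5 × [1.4 × 0.18 − 0.5 × 0.18²] = 0.354 mA.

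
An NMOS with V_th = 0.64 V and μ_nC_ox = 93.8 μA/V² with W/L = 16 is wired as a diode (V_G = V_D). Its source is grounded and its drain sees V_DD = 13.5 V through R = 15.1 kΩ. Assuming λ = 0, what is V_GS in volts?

With gate tied to drain, V_GS = V_DS ≥ V_GS − V_th, so the device is in saturation.
k_n = μ_nC_ox · (W/L) = 1.501 mA/V².
KCL at the drain: ½ k_n (V_GS − V_th)² = (V_DD − V_GS)/R.
Let x = V_GS − 0.64. Then 11.3 x² + x − 12.86 = 0, giving x = 1.02 V (positive root), so V_GS = 1.66 V.
I_D = (V_DD − V_GS)/R = (13.5 − 1.66) / 15.1 = 0.784 mA.

V_GS = 1.66 V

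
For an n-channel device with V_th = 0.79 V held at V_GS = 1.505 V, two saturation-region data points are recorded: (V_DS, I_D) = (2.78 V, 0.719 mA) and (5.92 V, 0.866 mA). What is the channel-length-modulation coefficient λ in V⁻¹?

λ = 0.0795 V⁻¹

With V_GS fixed, I_D ∝ (1 + λ V_DS) in saturation, so I_D2/I_D1 = (1 + λ V_DS2)/(1 + λ V_DS1).
0.866/0.719 = 1.204 = (1 + 5.92 λ)/(1 + 2.78 λ).
Solving: λ (I_D1 V_DS2 − I_D2 V_DS1) = I_D2 − I_D1, so λ = (0.866 − 0.719) / (0.719 × 5.92 − 0.866 × 2.78) = 0.147 / 1.85 = 0.0795 V⁻¹.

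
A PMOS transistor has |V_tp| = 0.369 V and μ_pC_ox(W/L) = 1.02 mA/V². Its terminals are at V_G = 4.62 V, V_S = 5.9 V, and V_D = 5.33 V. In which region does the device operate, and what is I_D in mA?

V_SG = V_S − V_G = 5.9 − 4.62 = 1.28 V; V_SD = V_S − V_D = 5.9 − 5.33 = 0.57 V.
V_ov = V_SG − |V_tp| = 1.28 − 0.369 = 0.911 V.
Since V_SD = 0.57 V < V_ov = 0.911 V, the device is in the triode region.
I_D = k_p [V_ov · V_SD − ½ V_SD²] = 1.02 × [0.911 × 0.57 − 0.5 × 0.57²] = 0.364 mA.

Triode; I_D = 0.364 mA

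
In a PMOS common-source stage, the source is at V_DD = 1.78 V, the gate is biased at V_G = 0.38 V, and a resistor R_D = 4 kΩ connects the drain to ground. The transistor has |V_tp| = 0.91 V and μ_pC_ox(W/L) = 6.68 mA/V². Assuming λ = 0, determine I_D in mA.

I_D = 0.408 mA

V_SG = V_DD − V_G = 1.78 − 0.38 = 1.4 V, so V_ov = 1.4 − 0.91 = 0.49 V.
Assume saturation: I_D = ½ k_p V_ov² = 0.5 × 6.68 × 0.49² = 0.802 mA, giving V_SD = V_DD − I_D R_D = 1.78 − 0.802 × 4 = -1.43 V.
But -1.43 V < V_ov = 0.49 V, so the device is actually in triode.
In triode I_D = k_p[V_ov V_SD − ½ V_SD²] and I_D = (V_DD − V_SD)/R_D. Equating: 13.4 V_SD² − 14.09 V_SD + 1.78 = 0, giving V_SD = 0.147 V (the root below V_ov).
I_D = (1.78 − 0.147) / 4 = 0.408 mA.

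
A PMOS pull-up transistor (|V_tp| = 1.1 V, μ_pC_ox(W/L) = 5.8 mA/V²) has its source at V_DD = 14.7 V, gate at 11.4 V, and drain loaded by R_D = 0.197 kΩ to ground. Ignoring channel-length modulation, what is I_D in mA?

I_D = 14.0 mA

V_SG = V_DD − V_G = 14.7 − 11.4 = 3.3 V, so V_ov = 3.3 − 1.1 = 2.2 V.
Assume saturation: I_D = ½ k_p V_ov² = 0.5 × 5.8 × 2.2² = 14 mA, giving V_SD = V_DD − I_D R_D = 14.7 − 14 × 0.197 = 11.9 V.
V_SD = 11.9 V ≥ V_ov = 2.2 V, confirming saturation.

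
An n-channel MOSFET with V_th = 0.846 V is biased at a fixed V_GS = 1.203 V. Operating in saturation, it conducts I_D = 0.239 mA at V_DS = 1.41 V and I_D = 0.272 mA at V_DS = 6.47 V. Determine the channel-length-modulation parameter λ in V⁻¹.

With V_GS fixed, I_D ∝ (1 + λ V_DS) in saturation, so I_D2/I_D1 = (1 + λ V_DS2)/(1 + λ V_DS1).
0.272/0.239 = 1.138 = (1 + 6.47 λ)/(1 + 1.41 λ).
Solving: λ (I_D1 V_DS2 − I_D2 V_DS1) = I_D2 − I_D1, so λ = (0.272 − 0.239) / (0.239 × 6.47 − 0.272 × 1.41) = 0.033 / 1.16 = 0.0284 V⁻¹.

λ = 0.0284 V⁻¹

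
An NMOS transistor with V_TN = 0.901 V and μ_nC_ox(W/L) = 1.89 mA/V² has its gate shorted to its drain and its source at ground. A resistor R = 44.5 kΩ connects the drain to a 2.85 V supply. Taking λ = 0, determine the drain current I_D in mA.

I_D = 0.0392 mA

With gate tied to drain, V_GS = V_DS ≥ V_GS − V_TN, so the device is in saturation.
KCL at the drain: ½ k_n (V_GS − V_TN)² = (V_DD − V_GS)/R.
Let x = V_GS − 0.901. Then 42.1 x² + x − 1.949 = 0, giving x = 0.204 V (positive root), so V_GS = 1.1 V.
I_D = (V_DD − V_GS)/R = (2.85 − 1.1) / 44.5 = 0.0392 mA.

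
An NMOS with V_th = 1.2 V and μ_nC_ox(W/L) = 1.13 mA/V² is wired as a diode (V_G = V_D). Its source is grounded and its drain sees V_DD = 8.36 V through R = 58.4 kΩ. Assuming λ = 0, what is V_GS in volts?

V_GS = 1.65 V

With gate tied to drain, V_GS = V_DS ≥ V_GS − V_th, so the device is in saturation.
KCL at the drain: ½ k_n (V_GS − V_th)² = (V_DD − V_GS)/R.
Let x = V_GS − 1.2. Then 33 x² + x − 7.16 = 0, giving x = 0.451 V (positive root), so V_GS = 1.65 V.
I_D = (V_DD − V_GS)/R = (8.36 − 1.65) / 58.4 = 0.115 mA.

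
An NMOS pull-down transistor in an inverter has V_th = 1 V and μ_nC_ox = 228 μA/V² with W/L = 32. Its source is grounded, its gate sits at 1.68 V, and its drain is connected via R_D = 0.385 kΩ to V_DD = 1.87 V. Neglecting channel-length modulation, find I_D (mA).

I_D = 1.69 mA

V_GS = V_G = 1.68 V, so V_ov = 1.68 − 1 = 0.68 V.
k_n = μ_nC_ox · (W/L) = 7.296 mA/V².
Assume saturation: I_D = ½ k_n V_ov² = 0.5 × 7.296 × 0.68² = 1.69 mA, giving V_DS = V_DD − I_D R_D = 1.87 − 1.69 × 0.385 = 1.22 V.
V_DS = 1.22 V ≥ V_ov = 0.68 V, confirming saturation.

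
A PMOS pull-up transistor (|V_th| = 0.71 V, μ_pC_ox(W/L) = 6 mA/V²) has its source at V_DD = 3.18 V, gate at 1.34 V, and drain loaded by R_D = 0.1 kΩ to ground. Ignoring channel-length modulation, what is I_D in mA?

V_SG = V_DD − V_G = 3.18 − 1.34 = 1.84 V, so V_ov = 1.84 − 0.71 = 1.13 V.
Assume saturation: I_D = ½ k_p V_ov² = 0.5 × 6 × 1.13² = 3.83 mA, giving V_SD = V_DD − I_D R_D = 3.18 − 3.83 × 0.1 = 2.8 V.
V_SD = 2.8 V ≥ V_ov = 1.13 V, confirming saturation.

I_D = 3.83 mA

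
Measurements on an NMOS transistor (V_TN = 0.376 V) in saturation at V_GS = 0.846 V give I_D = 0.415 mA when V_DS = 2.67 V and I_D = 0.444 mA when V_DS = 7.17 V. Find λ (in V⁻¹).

λ = 0.0162 V⁻¹

With V_GS fixed, I_D ∝ (1 + λ V_DS) in saturation, so I_D2/I_D1 = (1 + λ V_DS2)/(1 + λ V_DS1).
0.444/0.415 = 1.07 = (1 + 7.17 λ)/(1 + 2.67 λ).
Solving: λ (I_D1 V_DS2 − I_D2 V_DS1) = I_D2 − I_D1, so λ = (0.444 − 0.415) / (0.415 × 7.17 − 0.444 × 2.67) = 0.029 / 1.79 = 0.0162 V⁻¹.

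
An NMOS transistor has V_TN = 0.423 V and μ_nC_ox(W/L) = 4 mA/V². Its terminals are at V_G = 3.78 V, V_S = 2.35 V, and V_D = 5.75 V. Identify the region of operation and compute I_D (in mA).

V_GS = V_G − V_S = 3.78 − 2.35 = 1.43 V; V_DS = V_D − V_S = 5.75 − 2.35 = 3.4 V.
V_ov = V_GS − V_TN = 1.43 − 0.423 = 1.01 V.
Since V_DS = 3.4 V ≥ V_ov = 1.01 V, the device is in saturation.
I_D = ½ k_n V_ov² = 0.5 × 4 × 1.01² = 2.03 mA.

Saturation; I_D = 2.03 mA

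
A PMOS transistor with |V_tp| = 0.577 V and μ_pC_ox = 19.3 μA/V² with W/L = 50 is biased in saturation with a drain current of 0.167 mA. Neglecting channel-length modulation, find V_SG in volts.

k_p = μ_pC_ox · (W/L) = 0.965 mA/V².
In saturation I_D = ½ k_p (V_SG − |V_tp|)², so V_SG − |V_tp| = √(2 I_D / k_p) = √(2 × 0.167 / 0.965) = 0.588 V.
V_SG = 0.577 + 0.588 = 1.17 V.

V_SG = 1.17 V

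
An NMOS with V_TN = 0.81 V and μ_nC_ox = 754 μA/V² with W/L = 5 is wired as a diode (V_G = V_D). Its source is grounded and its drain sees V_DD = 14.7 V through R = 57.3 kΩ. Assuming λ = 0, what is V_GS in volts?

With gate tied to drain, V_GS = V_DS ≥ V_GS − V_TN, so the device is in saturation.
k_n = μ_nC_ox · (W/L) = 3.77 mA/V².
KCL at the drain: ½ k_n (V_GS − V_TN)² = (V_DD − V_GS)/R.
Let x = V_GS − 0.81. Then 108 x² + x − 13.89 = 0, giving x = 0.354 V (positive root), so V_GS = 1.16 V.
I_D = (V_DD − V_GS)/R = (14.7 − 1.16) / 57.3 = 0.236 mA.

V_GS = 1.16 V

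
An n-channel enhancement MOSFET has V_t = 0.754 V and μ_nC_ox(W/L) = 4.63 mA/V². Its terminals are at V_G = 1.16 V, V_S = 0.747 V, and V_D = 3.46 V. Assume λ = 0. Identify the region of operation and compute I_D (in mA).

Cutoff; I_D = 0 mA

V_GS = V_G − V_S = 1.16 − 0.747 = 0.413 V; V_DS = V_D − V_S = 3.46 − 0.747 = 2.71 V.
V_GS = 0.413 V < V_t = 0.754 V, so the transistor is in cutoff.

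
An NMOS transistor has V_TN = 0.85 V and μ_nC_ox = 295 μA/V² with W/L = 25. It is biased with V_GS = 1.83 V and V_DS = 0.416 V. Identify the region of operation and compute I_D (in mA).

Triode; I_D = 2.37 mA

k_n = μ_nC_ox · (W/L) = 7.375 mA/V².
V_ov = V_GS − V_TN = 1.83 − 0.85 = 0.98 V.
Since V_DS = 0.416 V < V_ov = 0.98 V, the device is in the triode region.
I_D = k_n [V_ov · V_DS − ½ V_DS²] = 7.375 × [0.98 × 0.416 − 0.5 × 0.416²] = 2.37 mA.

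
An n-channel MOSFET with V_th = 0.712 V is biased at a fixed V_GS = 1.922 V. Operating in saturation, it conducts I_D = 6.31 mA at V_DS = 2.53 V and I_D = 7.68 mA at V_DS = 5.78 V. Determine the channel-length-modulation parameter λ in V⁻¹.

λ = 0.0804 V⁻¹

With V_GS fixed, I_D ∝ (1 + λ V_DS) in saturation, so I_D2/I_D1 = (1 + λ V_DS2)/(1 + λ V_DS1).
7.68/6.31 = 1.217 = (1 + 5.78 λ)/(1 + 2.53 λ).
Solving: λ (I_D1 V_DS2 − I_D2 V_DS1) = I_D2 − I_D1, so λ = (7.68 − 6.31) / (6.31 × 5.78 − 7.68 × 2.53) = 1.37 / 17 = 0.0804 V⁻¹.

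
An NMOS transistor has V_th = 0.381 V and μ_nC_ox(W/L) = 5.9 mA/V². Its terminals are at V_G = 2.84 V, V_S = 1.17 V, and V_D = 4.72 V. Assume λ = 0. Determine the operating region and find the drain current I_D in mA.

V_GS = V_G − V_S = 2.84 − 1.17 = 1.67 V; V_DS = V_D − V_S = 4.72 − 1.17 = 3.55 V.
V_ov = V_GS − V_th = 1.67 − 0.381 = 1.29 V.
Since V_DS = 3.55 V ≥ V_ov = 1.29 V, the device is in saturation.
I_D = ½ k_n V_ov² = 0.5 × 5.9 × 1.29² = 4.9 mA.

Saturation; I_D = 4.90 mA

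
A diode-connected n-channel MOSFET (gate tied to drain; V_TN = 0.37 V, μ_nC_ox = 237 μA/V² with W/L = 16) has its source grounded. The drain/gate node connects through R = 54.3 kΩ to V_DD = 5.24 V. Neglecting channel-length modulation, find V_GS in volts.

With gate tied to drain, V_GS = V_DS ≥ V_GS − V_TN, so the device is in saturation.
k_n = μ_nC_ox · (W/L) = 3.792 mA/V².
KCL at the drain: ½ k_n (V_GS − V_TN)² = (V_DD − V_GS)/R.
Let x = V_GS − 0.37. Then 103 x² + x − 4.87 = 0, giving x = 0.213 V (positive root), so V_GS = 0.583 V.
I_D = (V_DD − V_GS)/R = (5.24 − 0.583) / 54.3 = 0.0858 mA.

V_GS = 0.583 V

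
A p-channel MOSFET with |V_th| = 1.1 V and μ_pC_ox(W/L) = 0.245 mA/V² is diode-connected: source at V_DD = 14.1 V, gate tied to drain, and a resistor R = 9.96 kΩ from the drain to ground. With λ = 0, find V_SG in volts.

With gate tied to drain, V_SG = V_SD ≥ V_SG − |V_th|, so the device is in saturation.
KCL at the drain: ½ k_p (V_SG − |V_th|)² = (V_DD − V_SG)/R.
Let x = V_SG − 1.1. Then 1.22 x² + x − 13 = 0, giving x = 2.88 V (positive root), so V_SG = 3.98 V.
I_D = (V_DD − V_SG)/R = (14.1 − 3.98) / 9.96 = 1.02 mA.

V_SG = 3.98 V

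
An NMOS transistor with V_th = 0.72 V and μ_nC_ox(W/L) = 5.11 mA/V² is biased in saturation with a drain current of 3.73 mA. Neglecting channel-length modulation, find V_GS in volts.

V_GS = 1.93 V

In saturation I_D = ½ k_n (V_GS − V_th)², so V_GS − V_th = √(2 I_D / k_n) = √(2 × 3.73 / 5.11) = 1.21 V.
V_GS = 0.72 + 1.21 = 1.93 V.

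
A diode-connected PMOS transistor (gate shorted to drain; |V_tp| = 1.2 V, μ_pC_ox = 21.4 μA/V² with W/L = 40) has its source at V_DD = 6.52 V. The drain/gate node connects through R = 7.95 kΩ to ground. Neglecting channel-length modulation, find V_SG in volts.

With gate tied to drain, V_SG = V_SD ≥ V_SG − |V_tp|, so the device is in saturation.
k_p = μ_pC_ox · (W/L) = 0.856 mA/V².
KCL at the drain: ½ k_p (V_SG − |V_tp|)² = (V_DD − V_SG)/R.
Let x = V_SG − 1.2. Then 3.4 x² + x − 5.32 = 0, giving x = 1.11 V (positive root), so V_SG = 2.31 V.
I_D = (V_DD − V_SG)/R = (6.52 − 2.31) / 7.95 = 0.529 mA.

V_SG = 2.31 V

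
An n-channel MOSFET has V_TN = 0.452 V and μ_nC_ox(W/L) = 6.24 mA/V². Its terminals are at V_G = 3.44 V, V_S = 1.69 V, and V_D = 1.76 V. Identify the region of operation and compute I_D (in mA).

V_GS = V_G − V_S = 3.44 − 1.69 = 1.75 V; V_DS = V_D − V_S = 1.76 − 1.69 = 0.07 V.
V_ov = V_GS − V_TN = 1.75 − 0.452 = 1.3 V.
Since V_DS = 0.07 V < V_ov = 1.3 V, the device is in the triode region.
I_D = k_n [V_ov · V_DS − ½ V_DS²] = 6.24 × [1.3 × 0.07 − 0.5 × 0.07²] = 0.552 mA.

Triode; I_D = 0.552 mA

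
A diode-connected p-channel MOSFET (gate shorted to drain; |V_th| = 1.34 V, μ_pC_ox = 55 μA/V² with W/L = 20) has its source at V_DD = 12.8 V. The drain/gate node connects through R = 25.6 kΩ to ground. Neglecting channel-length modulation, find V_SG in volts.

With gate tied to drain, V_SG = V_SD ≥ V_SG − |V_th|, so the device is in saturation.
k_p = μ_pC_ox · (W/L) = 1.1 mA/V².
KCL at the drain: ½ k_p (V_SG − |V_th|)² = (V_DD − V_SG)/R.
Let x = V_SG − 1.34. Then 14.1 x² + x − 11.46 = 0, giving x = 0.867 V (positive root), so V_SG = 2.21 V.
I_D = (V_DD − V_SG)/R = (12.8 − 2.21) / 25.6 = 0.414 mA.

V_SG = 2.21 V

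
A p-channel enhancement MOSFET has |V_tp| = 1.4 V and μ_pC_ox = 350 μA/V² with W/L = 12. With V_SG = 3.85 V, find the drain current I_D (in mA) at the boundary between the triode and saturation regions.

At the boundary V_SD = V_ov = V_SG − |V_tp| = 3.85 − 1.4 = 2.45 V.
k_p = μ_pC_ox · (W/L) = 4.2 mA/V².
I_D = ½ k_p V_ov² = 0.5 × 4.2 × 2.45² = 12.6 mA.

I_D = 12.6 mA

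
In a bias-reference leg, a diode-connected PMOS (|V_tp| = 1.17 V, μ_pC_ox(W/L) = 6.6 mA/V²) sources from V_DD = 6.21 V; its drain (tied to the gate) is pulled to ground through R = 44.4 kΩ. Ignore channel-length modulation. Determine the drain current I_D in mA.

I_D = 0.109 mA

With gate tied to drain, V_SG = V_SD ≥ V_SG − |V_tp|, so the device is in saturation.
KCL at the drain: ½ k_p (V_SG − |V_tp|)² = (V_DD − V_SG)/R.
Let x = V_SG − 1.17. Then 147 x² + x − 5.04 = 0, giving x = 0.182 V (positive root), so V_SG = 1.35 V.
I_D = (V_DD − V_SG)/R = (6.21 − 1.35) / 44.4 = 0.109 mA.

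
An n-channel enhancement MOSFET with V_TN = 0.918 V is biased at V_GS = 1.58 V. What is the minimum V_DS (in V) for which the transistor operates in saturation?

V_DS,sat = 0.662 V

The boundary between triode and saturation is V_DS = V_GS − V_TN = V_ov.
V_ov = 1.58 − 0.918 = 0.662 V.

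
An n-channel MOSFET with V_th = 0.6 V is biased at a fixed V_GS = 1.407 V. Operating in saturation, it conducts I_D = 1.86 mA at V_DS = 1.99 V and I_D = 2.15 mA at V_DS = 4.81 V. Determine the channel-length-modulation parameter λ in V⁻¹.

With V_GS fixed, I_D ∝ (1 + λ V_DS) in saturation, so I_D2/I_D1 = (1 + λ V_DS2)/(1 + λ V_DS1).
2.15/1.86 = 1.156 = (1 + 4.81 λ)/(1 + 1.99 λ).
Solving: λ (I_D1 V_DS2 − I_D2 V_DS1) = I_D2 − I_D1, so λ = (2.15 − 1.86) / (1.86 × 4.81 − 2.15 × 1.99) = 0.29 / 4.67 = 0.0621 V⁻¹.

λ = 0.0621 V⁻¹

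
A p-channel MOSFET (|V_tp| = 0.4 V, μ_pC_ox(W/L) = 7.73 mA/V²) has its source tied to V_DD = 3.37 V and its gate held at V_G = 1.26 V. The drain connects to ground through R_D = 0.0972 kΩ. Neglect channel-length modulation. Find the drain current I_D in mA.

V_SG = V_DD − V_G = 3.37 − 1.26 = 2.11 V, so V_ov = 2.11 − 0.4 = 1.71 V.
Assume saturation: I_D = ½ k_p V_ov² = 0.5 × 7.73 × 1.71² = 11.3 mA, giving V_SD = V_DD − I_D R_D = 3.37 − 11.3 × 0.0972 = 2.27 V.
V_SD = 2.27 V ≥ V_ov = 1.71 V, confirming saturation.

I_D = 11.3 mA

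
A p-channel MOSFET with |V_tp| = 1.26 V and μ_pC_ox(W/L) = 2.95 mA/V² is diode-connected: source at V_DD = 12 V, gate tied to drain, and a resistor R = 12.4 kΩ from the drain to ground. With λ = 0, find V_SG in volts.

With gate tied to drain, V_SG = V_SD ≥ V_SG − |V_tp|, so the device is in saturation.
KCL at the drain: ½ k_p (V_SG − |V_tp|)² = (V_DD − V_SG)/R.
Let x = V_SG − 1.26. Then 18.3 x² + x − 10.74 = 0, giving x = 0.739 V (positive root), so V_SG = 2 V.
I_D = (V_DD − V_SG)/R = (12 − 2) / 12.4 = 0.806 mA.

V_SG = 2.00 V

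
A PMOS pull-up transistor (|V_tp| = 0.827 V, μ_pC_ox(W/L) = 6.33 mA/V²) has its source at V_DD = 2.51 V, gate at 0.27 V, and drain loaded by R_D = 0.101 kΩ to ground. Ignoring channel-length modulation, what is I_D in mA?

V_SG = V_DD − V_G = 2.51 − 0.27 = 2.24 V, so V_ov = 2.24 − 0.827 = 1.41 V.
Assume saturation: I_D = ½ k_p V_ov² = 0.5 × 6.33 × 1.41² = 6.32 mA, giving V_SD = V_DD − I_D R_D = 2.51 − 6.32 × 0.101 = 1.87 V.
V_SD = 1.87 V ≥ V_ov = 1.41 V, confirming saturation.

I_D = 6.32 mA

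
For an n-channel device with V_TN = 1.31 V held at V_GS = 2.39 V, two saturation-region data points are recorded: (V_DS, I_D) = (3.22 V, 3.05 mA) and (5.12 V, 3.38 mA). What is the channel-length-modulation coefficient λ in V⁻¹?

With V_GS fixed, I_D ∝ (1 + λ V_DS) in saturation, so I_D2/I_D1 = (1 + λ V_DS2)/(1 + λ V_DS1).
3.38/3.05 = 1.108 = (1 + 5.12 λ)/(1 + 3.22 λ).
Solving: λ (I_D1 V_DS2 − I_D2 V_DS1) = I_D2 − I_D1, so λ = (3.38 − 3.05) / (3.05 × 5.12 − 3.38 × 3.22) = 0.33 / 4.73 = 0.0697 V⁻¹.

λ = 0.0697 V⁻¹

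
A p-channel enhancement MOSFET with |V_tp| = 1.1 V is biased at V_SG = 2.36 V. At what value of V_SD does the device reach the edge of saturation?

V_SD,sat = 1.26 V

The boundary between triode and saturation is V_SD = V_SG − |V_tp| = V_ov.
V_ov = 2.36 − 1.1 = 1.26 V.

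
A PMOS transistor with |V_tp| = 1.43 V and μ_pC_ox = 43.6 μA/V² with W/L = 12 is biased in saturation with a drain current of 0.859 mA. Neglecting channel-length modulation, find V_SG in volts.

V_SG = 3.24 V

k_p = μ_pC_ox · (W/L) = 0.5232 mA/V².
In saturation I_D = ½ k_p (V_SG − |V_tp|)², so V_SG − |V_tp| = √(2 I_D / k_p) = √(2 × 0.859 / 0.5232) = 1.81 V.
V_SG = 1.43 + 1.81 = 3.24 V.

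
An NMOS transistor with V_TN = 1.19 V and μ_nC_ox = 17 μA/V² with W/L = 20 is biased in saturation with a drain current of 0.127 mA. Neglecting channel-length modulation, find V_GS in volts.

V_GS = 2.05 V

k_n = μ_nC_ox · (W/L) = 0.34 mA/V².
In saturation I_D = ½ k_n (V_GS − V_TN)², so V_GS − V_TN = √(2 I_D / k_n) = √(2 × 0.127 / 0.34) = 0.864 V.
V_GS = 1.19 + 0.864 = 2.05 V.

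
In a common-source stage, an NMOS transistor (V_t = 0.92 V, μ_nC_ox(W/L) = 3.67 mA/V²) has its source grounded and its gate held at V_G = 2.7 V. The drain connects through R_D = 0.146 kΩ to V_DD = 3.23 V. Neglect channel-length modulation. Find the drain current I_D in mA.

I_D = 5.81 mA

V_GS = V_G = 2.7 V, so V_ov = 2.7 − 0.92 = 1.78 V.
Assume saturation: I_D = ½ k_n V_ov² = 0.5 × 3.67 × 1.78² = 5.81 mA, giving V_DS = V_DD − I_D R_D = 3.23 − 5.81 × 0.146 = 2.38 V.
V_DS = 2.38 V ≥ V_ov = 1.78 V, confirming saturation.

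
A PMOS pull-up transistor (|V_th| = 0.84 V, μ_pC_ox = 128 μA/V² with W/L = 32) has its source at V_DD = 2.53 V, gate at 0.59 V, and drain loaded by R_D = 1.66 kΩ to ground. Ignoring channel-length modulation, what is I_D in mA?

I_D = 1.32 mA

V_SG = V_DD − V_G = 2.53 − 0.59 = 1.94 V, so V_ov = 1.94 − 0.84 = 1.1 V.
k_p = μ_pC_ox · (W/L) = 4.096 mA/V².
Assume saturation: I_D = ½ k_p V_ov² = 0.5 × 4.096 × 1.1² = 2.48 mA, giving V_SD = V_DD − I_D R_D = 2.53 − 2.48 × 1.66 = -1.58 V.
But -1.58 V < V_ov = 1.1 V, so the device is actually in triode.
In triode I_D = k_p[V_ov V_SD − ½ V_SD²] and I_D = (V_DD − V_SD)/R_D. Equating: 3.4 V_SD² − 8.479 V_SD + 2.53 = 0, giving V_SD = 0.347 V (the root below V_ov).
I_D = (2.53 − 0.347) / 1.66 = 1.32 mA.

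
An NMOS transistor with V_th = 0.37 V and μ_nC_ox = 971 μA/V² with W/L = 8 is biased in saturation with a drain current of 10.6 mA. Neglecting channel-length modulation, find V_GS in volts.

V_GS = 2.02 V

k_n = μ_nC_ox · (W/L) = 7.768 mA/V².
In saturation I_D = ½ k_n (V_GS − V_th)², so V_GS − V_th = √(2 I_D / k_n) = √(2 × 10.6 / 7.768) = 1.65 V.
V_GS = 0.37 + 1.65 = 2.02 V.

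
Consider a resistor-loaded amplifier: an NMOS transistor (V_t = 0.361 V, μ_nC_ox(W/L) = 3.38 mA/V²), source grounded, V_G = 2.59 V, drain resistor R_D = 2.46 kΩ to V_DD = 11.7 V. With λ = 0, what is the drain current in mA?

I_D = 4.47 mA

V_GS = V_G = 2.59 V, so V_ov = 2.59 − 0.361 = 2.23 V.
Assume saturation: I_D = ½ k_n V_ov² = 0.5 × 3.38 × 2.23² = 8.4 mA, giving V_DS = V_DD − I_D R_D = 11.7 − 8.4 × 2.46 = -8.96 V.
But -8.96 V < V_ov = 2.23 V, so the device is actually in triode.
In triode I_D = k_n[V_ov V_DS − ½ V_DS²] and I_D = (V_DD − V_DS)/R_D. Equating: 4.16 V_DS² − 19.53 V_DS + 11.7 = 0, giving V_DS = 0.705 V (the root below V_ov).
I_D = (11.7 − 0.705) / 2.46 = 4.47 mA.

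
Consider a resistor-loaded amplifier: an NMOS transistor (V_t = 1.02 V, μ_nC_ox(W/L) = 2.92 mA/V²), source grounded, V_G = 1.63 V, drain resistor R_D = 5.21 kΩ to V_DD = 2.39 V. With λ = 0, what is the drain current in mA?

I_D = 0.401 mA

V_GS = V_G = 1.63 V, so V_ov = 1.63 − 1.02 = 0.61 V.
Assume saturation: I_D = ½ k_n V_ov² = 0.5 × 2.92 × 0.61² = 0.543 mA, giving V_DS = V_DD − I_D R_D = 2.39 − 0.543 × 5.21 = -0.44 V.
But -0.44 V < V_ov = 0.61 V, so the device is actually in triode.
In triode I_D = k_n[V_ov V_DS − ½ V_DS²] and I_D = (V_DD − V_DS)/R_D. Equating: 7.61 V_DS² − 10.28 V_DS + 2.39 = 0, giving V_DS = 0.298 V (the root below V_ov).
I_D = (2.39 − 0.298) / 5.21 = 0.401 mA.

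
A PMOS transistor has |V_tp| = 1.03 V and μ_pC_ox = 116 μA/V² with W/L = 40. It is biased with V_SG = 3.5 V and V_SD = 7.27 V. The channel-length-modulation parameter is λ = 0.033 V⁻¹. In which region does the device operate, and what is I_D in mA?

Saturation; I_D = 17.5 mA

k_p = μ_pC_ox · (W/L) = 4.64 mA/V².
V_ov = V_SG − |V_tp| = 3.5 − 1.03 = 2.47 V.
Since V_SD = 7.27 V ≥ V_ov = 2.47 V, the device is in saturation.
I_D = ½ k_p V_ov² (1 + λ V_SD) = 0.5 × 4.64 × 2.47² × (1 + 0.033 × 7.27) = 17.5 mA.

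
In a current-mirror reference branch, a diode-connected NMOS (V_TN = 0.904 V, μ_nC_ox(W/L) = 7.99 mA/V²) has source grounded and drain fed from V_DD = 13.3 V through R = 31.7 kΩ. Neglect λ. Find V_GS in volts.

With gate tied to drain, V_GS = V_DS ≥ V_GS − V_TN, so the device is in saturation.
KCL at the drain: ½ k_n (V_GS − V_TN)² = (V_DD − V_GS)/R.
Let x = V_GS − 0.904. Then 127 x² + x − 12.4 = 0, giving x = 0.309 V (positive root), so V_GS = 1.21 V.
I_D = (V_DD − V_GS)/R = (13.3 − 1.21) / 31.7 = 0.381 mA.

V_GS = 1.21 V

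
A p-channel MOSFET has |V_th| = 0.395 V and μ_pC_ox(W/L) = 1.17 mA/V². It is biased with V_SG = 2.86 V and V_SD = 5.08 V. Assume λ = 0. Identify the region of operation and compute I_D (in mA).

Saturation; I_D = 3.55 mA

V_ov = V_SG − |V_th| = 2.86 − 0.395 = 2.46 V.
Since V_SD = 5.08 V ≥ V_ov = 2.46 V, the device is in saturation.
I_D = ½ k_p V_ov² = 0.5 × 1.17 × 2.46² = 3.55 mA.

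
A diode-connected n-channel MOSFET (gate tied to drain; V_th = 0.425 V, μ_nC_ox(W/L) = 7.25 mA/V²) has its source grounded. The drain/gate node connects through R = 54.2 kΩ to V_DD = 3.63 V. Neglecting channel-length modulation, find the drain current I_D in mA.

I_D = 0.0568 mA

With gate tied to drain, V_GS = V_DS ≥ V_GS − V_th, so the device is in saturation.
KCL at the drain: ½ k_n (V_GS − V_th)² = (V_DD − V_GS)/R.
Let x = V_GS − 0.425. Then 196 x² + x − 3.205 = 0, giving x = 0.125 V (positive root), so V_GS = 0.55 V.
I_D = (V_DD − V_GS)/R = (3.63 − 0.55) / 54.2 = 0.0568 mA.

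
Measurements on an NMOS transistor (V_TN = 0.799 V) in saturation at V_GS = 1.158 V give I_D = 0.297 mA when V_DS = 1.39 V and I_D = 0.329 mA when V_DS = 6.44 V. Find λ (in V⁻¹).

λ = 0.0220 V⁻¹

With V_GS fixed, I_D ∝ (1 + λ V_DS) in saturation, so I_D2/I_D1 = (1 + λ V_DS2)/(1 + λ V_DS1).
0.329/0.297 = 1.108 = (1 + 6.44 λ)/(1 + 1.39 λ).
Solving: λ (I_D1 V_DS2 − I_D2 V_DS1) = I_D2 − I_D1, so λ = (0.329 − 0.297) / (0.297 × 6.44 − 0.329 × 1.39) = 0.032 / 1.46 = 0.022 V⁻¹.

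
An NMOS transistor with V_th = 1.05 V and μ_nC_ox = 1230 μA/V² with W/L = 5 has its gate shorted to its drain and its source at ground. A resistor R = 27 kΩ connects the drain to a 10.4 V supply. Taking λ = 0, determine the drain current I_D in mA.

With gate tied to drain, V_GS = V_DS ≥ V_GS − V_th, so the device is in saturation.
k_n = μ_nC_ox · (W/L) = 6.15 mA/V².
KCL at the drain: ½ k_n (V_GS − V_th)² = (V_DD − V_GS)/R.
Let x = V_GS − 1.05. Then 83 x² + x − 9.35 = 0, giving x = 0.33 V (positive root), so V_GS = 1.38 V.
I_D = (V_DD − V_GS)/R = (10.4 − 1.38) / 27 = 0.334 mA.

I_D = 0.334 mA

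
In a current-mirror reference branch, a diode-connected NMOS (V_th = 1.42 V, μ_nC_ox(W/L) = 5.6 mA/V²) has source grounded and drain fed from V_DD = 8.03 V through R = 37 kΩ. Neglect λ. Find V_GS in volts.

With gate tied to drain, V_GS = V_DS ≥ V_GS − V_th, so the device is in saturation.
KCL at the drain: ½ k_n (V_GS − V_th)² = (V_DD − V_GS)/R.
Let x = V_GS − 1.42. Then 104 x² + x − 6.61 = 0, giving x = 0.248 V (positive root), so V_GS = 1.67 V.
I_D = (V_DD − V_GS)/R = (8.03 − 1.67) / 37 = 0.172 mA.

V_GS = 1.67 V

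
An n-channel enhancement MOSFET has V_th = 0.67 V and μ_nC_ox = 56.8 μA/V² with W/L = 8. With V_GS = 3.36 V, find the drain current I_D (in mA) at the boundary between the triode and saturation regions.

I_D = 1.64 mA

At the boundary V_DS = V_ov = V_GS − V_th = 3.36 − 0.67 = 2.69 V.
k_n = μ_nC_ox · (W/L) = 0.4544 mA/V².
I_D = ½ k_n V_ov² = 0.5 × 0.4544 × 2.69² = 1.64 mA.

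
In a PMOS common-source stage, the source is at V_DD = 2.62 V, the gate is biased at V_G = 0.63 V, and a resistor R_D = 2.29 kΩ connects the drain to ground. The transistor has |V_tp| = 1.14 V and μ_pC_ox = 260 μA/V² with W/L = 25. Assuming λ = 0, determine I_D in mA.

I_D = 1.05 mA

V_SG = V_DD − V_G = 2.62 − 0.63 = 1.99 V, so V_ov = 1.99 − 1.14 = 0.85 V.
k_p = μ_pC_ox · (W/L) = 6.5 mA/V².
Assume saturation: I_D = ½ k_p V_ov² = 0.5 × 6.5 × 0.85² = 2.35 mA, giving V_SD = V_DD − I_D R_D = 2.62 − 2.35 × 2.29 = -2.76 V.
But -2.76 V < V_ov = 0.85 V, so the device is actually in triode.
In triode I_D = k_p[V_ov V_SD − ½ V_SD²] and I_D = (V_DD − V_SD)/R_D. Equating: 7.44 V_SD² − 13.65 V_SD + 2.62 = 0, giving V_SD = 0.218 V (the root below V_ov).
I_D = (2.62 − 0.218) / 2.29 = 1.05 mA.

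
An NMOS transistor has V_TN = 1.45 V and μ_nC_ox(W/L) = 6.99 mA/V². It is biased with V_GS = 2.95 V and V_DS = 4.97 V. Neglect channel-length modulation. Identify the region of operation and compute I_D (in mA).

V_ov = V_GS − V_TN = 2.95 − 1.45 = 1.5 V.
Since V_DS = 4.97 V ≥ V_ov = 1.5 V, the device is in saturation.
I_D = ½ k_n V_ov² = 0.5 × 6.99 × 1.5² = 7.86 mA.

Saturation; I_D = 7.86 mA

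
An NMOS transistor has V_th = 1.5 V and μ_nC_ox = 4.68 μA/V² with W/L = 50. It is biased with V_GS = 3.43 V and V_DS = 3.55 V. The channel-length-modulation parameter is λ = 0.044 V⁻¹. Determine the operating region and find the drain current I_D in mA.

k_n = μ_nC_ox · (W/L) = 0.234 mA/V².
V_ov = V_GS − V_th = 3.43 − 1.5 = 1.93 V.
Since V_DS = 3.55 V ≥ V_ov = 1.93 V, the device is in saturation.
I_D = ½ k_n V_ov² (1 + λ V_DS) = 0.5 × 0.234 × 1.93² × (1 + 0.044 × 3.55) = 0.504 mA.

Saturation; I_D = 0.504 mA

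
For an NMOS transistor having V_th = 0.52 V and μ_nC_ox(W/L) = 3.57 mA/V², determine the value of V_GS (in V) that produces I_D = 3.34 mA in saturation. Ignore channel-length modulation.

V_GS = 1.89 V

In saturation I_D = ½ k_n (V_GS − V_th)², so V_GS − V_th = √(2 I_D / k_n) = √(2 × 3.34 / 3.57) = 1.37 V.
V_GS = 0.52 + 1.37 = 1.89 V.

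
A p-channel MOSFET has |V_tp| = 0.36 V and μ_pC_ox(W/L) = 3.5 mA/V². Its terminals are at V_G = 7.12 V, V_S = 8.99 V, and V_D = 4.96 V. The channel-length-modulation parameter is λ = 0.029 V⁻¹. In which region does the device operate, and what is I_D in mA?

Saturation; I_D = 4.46 mA

V_SG = V_S − V_G = 8.99 − 7.12 = 1.87 V; V_SD = V_S − V_D = 8.99 − 4.96 = 4.03 V.
V_ov = V_SG − |V_tp| = 1.87 − 0.36 = 1.51 V.
Since V_SD = 4.03 V ≥ V_ov = 1.51 V, the device is in saturation.
I_D = ½ k_p V_ov² (1 + λ V_SD) = 0.5 × 3.5 × 1.51² × (1 + 0.029 × 4.03) = 4.46 mA.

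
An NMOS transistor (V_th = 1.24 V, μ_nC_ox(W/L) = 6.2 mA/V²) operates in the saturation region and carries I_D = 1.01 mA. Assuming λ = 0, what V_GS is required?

V_GS = 1.81 V

In saturation I_D = ½ k_n (V_GS − V_th)², so V_GS − V_th = √(2 I_D / k_n) = √(2 × 1.01 / 6.2) = 0.571 V.
V_GS = 1.24 + 0.571 = 1.81 V.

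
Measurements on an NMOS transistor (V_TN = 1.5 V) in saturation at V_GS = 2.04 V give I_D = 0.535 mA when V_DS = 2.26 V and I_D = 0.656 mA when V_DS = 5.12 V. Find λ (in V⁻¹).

λ = 0.0963 V⁻¹

With V_GS fixed, I_D ∝ (1 + λ V_DS) in saturation, so I_D2/I_D1 = (1 + λ V_DS2)/(1 + λ V_DS1).
0.656/0.535 = 1.226 = (1 + 5.12 λ)/(1 + 2.26 λ).
Solving: λ (I_D1 V_DS2 − I_D2 V_DS1) = I_D2 − I_D1, so λ = (0.656 − 0.535) / (0.535 × 5.12 − 0.656 × 2.26) = 0.121 / 1.26 = 0.0963 V⁻¹.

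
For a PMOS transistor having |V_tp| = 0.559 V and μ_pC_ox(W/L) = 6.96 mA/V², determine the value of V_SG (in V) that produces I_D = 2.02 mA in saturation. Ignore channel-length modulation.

V_SG = 1.32 V

In saturation I_D = ½ k_p (V_SG − |V_tp|)², so V_SG − |V_tp| = √(2 I_D / k_p) = √(2 × 2.02 / 6.96) = 0.762 V.
V_SG = 0.559 + 0.762 = 1.32 V.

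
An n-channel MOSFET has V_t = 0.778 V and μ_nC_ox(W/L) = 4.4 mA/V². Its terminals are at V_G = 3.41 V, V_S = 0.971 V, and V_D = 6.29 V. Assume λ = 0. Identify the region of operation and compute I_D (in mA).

Saturation; I_D = 6.07 mA

V_GS = V_G − V_S = 3.41 − 0.971 = 2.44 V; V_DS = V_D − V_S = 6.29 − 0.971 = 5.32 V.
V_ov = V_GS − V_t = 2.44 − 0.778 = 1.66 V.
Since V_DS = 5.32 V ≥ V_ov = 1.66 V, the device is in saturation.
I_D = ½ k_n V_ov² = 0.5 × 4.4 × 1.66² = 6.07 mA.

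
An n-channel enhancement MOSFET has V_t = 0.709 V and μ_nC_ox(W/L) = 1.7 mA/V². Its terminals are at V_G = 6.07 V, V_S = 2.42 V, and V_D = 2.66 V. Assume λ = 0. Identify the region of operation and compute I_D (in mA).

V_GS = V_G − V_S = 6.07 − 2.42 = 3.65 V; V_DS = V_D − V_S = 2.66 − 2.42 = 0.24 V.
V_ov = V_GS − V_t = 3.65 − 0.709 = 2.94 V.
Since V_DS = 0.24 V < V_ov = 2.94 V, the device is in the triode region.
I_D = k_n [V_ov · V_DS − ½ V_DS²] = 1.7 × [2.94 × 0.24 − 0.5 × 0.24²] = 1.15 mA.

Triode; I_D = 1.15 mA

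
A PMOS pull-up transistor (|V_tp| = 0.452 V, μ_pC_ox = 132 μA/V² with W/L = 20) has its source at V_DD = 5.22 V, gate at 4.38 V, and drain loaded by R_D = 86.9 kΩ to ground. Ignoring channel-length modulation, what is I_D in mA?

I_D = 0.0593 mA

V_SG = V_DD − V_G = 5.22 − 4.38 = 0.84 V, so V_ov = 0.84 − 0.452 = 0.388 V.
k_p = μ_pC_ox · (W/L) = 2.64 mA/V².
Assume saturation: I_D = ½ k_p V_ov² = 0.5 × 2.64 × 0.388² = 0.199 mA, giving V_SD = V_DD − I_D R_D = 5.22 − 0.199 × 86.9 = -12 V.
But -12 V < V_ov = 0.388 V, so the device is actually in triode.
In triode I_D = k_p[V_ov V_SD − ½ V_SD²] and I_D = (V_DD − V_SD)/R_D. Equating: 115 V_SD² − 90.01 V_SD + 5.22 = 0, giving V_SD = 0.0631 V (the root below V_ov).
I_D = (5.22 − 0.0631) / 86.9 = 0.0593 mA.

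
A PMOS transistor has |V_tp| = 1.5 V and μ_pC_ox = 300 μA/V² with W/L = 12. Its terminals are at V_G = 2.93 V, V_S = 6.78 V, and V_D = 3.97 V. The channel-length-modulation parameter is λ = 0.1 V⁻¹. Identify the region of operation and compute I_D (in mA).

V_SG = V_S − V_G = 6.78 − 2.93 = 3.85 V; V_SD = V_S − V_D = 6.78 − 3.97 = 2.81 V.
k_p = μ_pC_ox · (W/L) = 3.6 mA/V².
V_ov = V_SG − |V_tp| = 3.85 − 1.5 = 2.35 V.
Since V_SD = 2.81 V ≥ V_ov = 2.35 V, the device is in saturation.
I_D = ½ k_p V_ov² (1 + λ V_SD) = 0.5 × 3.6 × 2.35² × (1 + 0.1 × 2.81) = 12.7 mA.

Saturation; I_D = 12.7 mA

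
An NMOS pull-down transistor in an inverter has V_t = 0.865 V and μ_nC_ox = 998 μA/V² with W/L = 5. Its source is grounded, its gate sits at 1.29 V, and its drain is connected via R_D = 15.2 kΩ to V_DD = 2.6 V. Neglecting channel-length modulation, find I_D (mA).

V_GS = V_G = 1.29 V, so V_ov = 1.29 − 0.865 = 0.425 V.
k_n = μ_nC_ox · (W/L) = 4.99 mA/V².
Assume saturation: I_D = ½ k_n V_ov² = 0.5 × 4.99 × 0.425² = 0.451 mA, giving V_DS = V_DD − I_D R_D = 2.6 − 0.451 × 15.2 = -4.25 V.
But -4.25 V < V_ov = 0.425 V, so the device is actually in triode.
In triode I_D = k_n[V_ov V_DS − ½ V_DS²] and I_D = (V_DD − V_DS)/R_D. Equating: 37.9 V_DS² − 33.24 V_DS + 2.6 = 0, giving V_DS = 0.0868 V (the root below V_ov).
I_D = (2.6 − 0.0868) / 15.2 = 0.165 mA.

I_D = 0.165 mA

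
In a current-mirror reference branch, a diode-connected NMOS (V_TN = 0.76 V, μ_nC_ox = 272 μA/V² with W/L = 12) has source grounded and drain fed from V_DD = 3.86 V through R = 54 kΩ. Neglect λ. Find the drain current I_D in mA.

With gate tied to drain, V_GS = V_DS ≥ V_GS − V_TN, so the device is in saturation.
k_n = μ_nC_ox · (W/L) = 3.264 mA/V².
KCL at the drain: ½ k_n (V_GS − V_TN)² = (V_DD − V_GS)/R.
Let x = V_GS − 0.76. Then 88.1 x² + x − 3.1 = 0, giving x = 0.182 V (positive root), so V_GS = 0.942 V.
I_D = (V_DD − V_GS)/R = (3.86 − 0.942) / 54 = 0.054 mA.

I_D = 0.0540 mA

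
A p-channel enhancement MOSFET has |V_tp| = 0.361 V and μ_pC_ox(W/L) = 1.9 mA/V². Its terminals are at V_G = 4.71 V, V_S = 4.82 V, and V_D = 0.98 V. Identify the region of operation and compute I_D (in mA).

V_SG = V_S − V_G = 4.82 − 4.71 = 0.11 V; V_SD = V_S − V_D = 4.82 − 0.98 = 3.84 V.
V_SG = 0.11 V < |V_tp| = 0.361 V, so the transistor is in cutoff.

Cutoff; I_D = 0 mA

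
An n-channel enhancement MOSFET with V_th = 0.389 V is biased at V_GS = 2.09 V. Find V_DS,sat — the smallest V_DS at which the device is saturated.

V_DS,sat = 1.70 V

The boundary between triode and saturation is V_DS = V_GS − V_th = V_ov.
V_ov = 2.09 − 0.389 = 1.7 V.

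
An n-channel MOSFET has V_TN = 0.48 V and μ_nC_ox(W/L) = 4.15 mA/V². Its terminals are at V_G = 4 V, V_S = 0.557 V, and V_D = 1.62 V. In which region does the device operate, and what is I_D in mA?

Triode; I_D = 10.7 mA

V_GS = V_G − V_S = 4 − 0.557 = 3.44 V; V_DS = V_D − V_S = 1.62 − 0.557 = 1.06 V.
V_ov = V_GS − V_TN = 3.44 − 0.48 = 2.96 V.
Since V_DS = 1.06 V < V_ov = 2.96 V, the device is in the triode region.
I_D = k_n [V_ov · V_DS − ½ V_DS²] = 4.15 × [2.96 × 1.06 − 0.5 × 1.06²] = 10.7 mA.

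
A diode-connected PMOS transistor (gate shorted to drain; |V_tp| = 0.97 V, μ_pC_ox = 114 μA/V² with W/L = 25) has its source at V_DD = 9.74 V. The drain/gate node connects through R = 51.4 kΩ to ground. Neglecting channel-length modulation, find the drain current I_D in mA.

I_D = 0.164 mA

With gate tied to drain, V_SG = V_SD ≥ V_SG − |V_tp|, so the device is in saturation.
k_p = μ_pC_ox · (W/L) = 2.85 mA/V².
KCL at the drain: ½ k_p (V_SG − |V_tp|)² = (V_DD − V_SG)/R.
Let x = V_SG − 0.97. Then 73.2 x² + x − 8.77 = 0, giving x = 0.339 V (positive root), so V_SG = 1.31 V.
I_D = (V_DD − V_SG)/R = (9.74 − 1.31) / 51.4 = 0.164 mA.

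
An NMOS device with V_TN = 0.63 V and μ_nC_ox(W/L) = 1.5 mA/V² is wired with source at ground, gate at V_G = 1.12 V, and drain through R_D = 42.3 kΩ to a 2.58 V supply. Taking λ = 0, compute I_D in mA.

V_GS = V_G = 1.12 V, so V_ov = 1.12 − 0.63 = 0.49 V.
Assume saturation: I_D = ½ k_n V_ov² = 0.5 × 1.5 × 0.49² = 0.18 mA, giving V_DS = V_DD − I_D R_D = 2.58 − 0.18 × 42.3 = -5.04 V.
But -5.04 V < V_ov = 0.49 V, so the device is actually in triode.
In triode I_D = k_n[V_ov V_DS − ½ V_DS²] and I_D = (V_DD − V_DS)/R_D. Equating: 31.7 V_DS² − 32.09 V_DS + 2.58 = 0, giving V_DS = 0.0881 V (the root below V_ov).
I_D = (2.58 − 0.0881) / 42.3 = 0.0589 mA.

I_D = 0.0589 mA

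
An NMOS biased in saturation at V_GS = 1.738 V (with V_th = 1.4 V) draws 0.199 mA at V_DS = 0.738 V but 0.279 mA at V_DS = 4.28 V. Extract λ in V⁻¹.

With V_GS fixed, I_D ∝ (1 + λ V_DS) in saturation, so I_D2/I_D1 = (1 + λ V_DS2)/(1 + λ V_DS1).
0.279/0.199 = 1.402 = (1 + 4.28 λ)/(1 + 0.738 λ).
Solving: λ (I_D1 V_DS2 − I_D2 V_DS1) = I_D2 − I_D1, so λ = (0.279 − 0.199) / (0.199 × 4.28 − 0.279 × 0.738) = 0.08 / 0.646 = 0.124 V⁻¹.

λ = 0.124 V⁻¹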